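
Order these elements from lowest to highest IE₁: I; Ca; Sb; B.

Ca, B, Sb, I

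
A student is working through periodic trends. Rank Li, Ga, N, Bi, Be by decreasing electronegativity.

N, Bi, Ga, Be, Li

Smaller atoms with higher effective nuclear charge are more electronegative.
Neither a single period nor a single group — weigh both effects.
Be > Li: both are in period 2; the period trend gives Be the larger value.
Ga > Be: period and group pull opposite ways; the across-period shift dominates (1.81 vs 1.57).
Bi > Ga: the two effects oppose for this pair; the across-period effect wins (2.02 vs 1.81).
N > Bi: they share group 15; the group trend gives N the larger value.
Tabulated electronegativity (Pauling): Li 0.98, Be 1.57, N 3.04, Ga 1.81, Bi 2.02.
So from highest to lowest: N > Bi > Ga > Be > Li.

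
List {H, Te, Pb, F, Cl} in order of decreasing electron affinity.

Cl > F > Te > H > Pb

H is in period 1, group 1; F is in period 2, group 17; Cl is in period 3, group 17; Te is in period 5, group 16; Pb is in period 6, group 14.
Adding an electron releases more energy for atoms nearer the top right (short of the noble gases).
Neither a single period nor a single group — weigh both effects.
H > Pb: the two effects oppose for this pair; the down-group effect wins (73 vs 35 kJ/mol).
Te > H: period and group pull opposite ways; the across-period shift dominates (190 vs 73 kJ/mol).
F > Te: both effects reinforce here, so F is clearly the higher of the two.
Cl > F: this pair runs against the simple trend — see the exception note.
Note the exception: Cl has a higher electron affinity than F, contrary to the simple trend — F's small 2p subshell makes the incoming electron feel strong e⁻–e⁻ repulsion, so Cl actually releases more energy on gaining an electron.
Approximate values (kJ/mol): H 73, F 328, Cl 349, Te 190, Pb 35.
So from highest to lowest: Cl > F > Te > H > Pb.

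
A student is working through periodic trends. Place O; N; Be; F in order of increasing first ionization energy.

Be < O < N < F

Be is in period 2, group 2; N is in period 2, group 15; O is in period 2, group 16; F is in period 2, group 17.
Across a period the outer electron is held more tightly (higher IE₁); down a group it sits in a higher shell, more shielded, and comes off more easily.
All lie in period 2; the across-period trend (first ionization energy increases left to right) applies, with the exception below.
Note the exception: N has a higher first ionization energy than O, contrary to the simple trend — pairing an electron in O's 2p⁴ costs repulsion energy, so O ionizes more easily than half-filled N (2p³).
Tabulated first ionization energy (kJ/mol): Be 900, N 1402, O 1314, F 1681.
So from lowest to highest: Be < O < N < F.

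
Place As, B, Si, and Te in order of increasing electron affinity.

B < As < Si < Te

B is in period 2, group 13; Si is in period 3, group 14; As is in period 4, group 15; Te is in period 5, group 16.
Atoms with high Z_eff and room in the valence shell (especially the halogens) have the most exothermic electron affinities.
These sit on a diagonal, where the across-period and down-group effects partly cancel.
As > B: period and group pull opposite ways; the across-period shift dominates (78 vs 27 kJ/mol).
Si > As: the two effects oppose for this pair; the down-group effect wins (134 vs 78 kJ/mol).
Te > Si: the two effects oppose for this pair; the across-period effect wins (190 vs 134 kJ/mol).
Approximate values (kJ/mol): B 27, Si 134, As 78, Te 190.
So from lowest to highest: B < As < Si < Te.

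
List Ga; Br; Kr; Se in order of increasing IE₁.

Ga < Se < Br < Kr

Ga is in period 4, group 13; Se is in period 4, group 16; Br is in period 4, group 17; Kr is in period 4, group 18.
First ionization energy rises across a period (greater Z_eff holds electrons more tightly) and falls down a group (valence electrons are farther from the nucleus).
All lie in period 4, so first ionization energy increases left to right.
So from lowest to highest: Ga < Se < Br < Kr.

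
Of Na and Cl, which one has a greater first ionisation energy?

Na is in period 3, group 1; Cl is in period 3, group 17.
IE₁ increases left→right with effective nuclear charge and decreases top→bottom as the valence shell moves farther out.
All lie in period 3, so first ionization energy increases left to right.
So Cl has the greater first ionisation energy (Cl > Na).

Cl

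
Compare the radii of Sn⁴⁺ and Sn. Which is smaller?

Forming Sn⁴⁺ removes 4 electrons from Sn. Fewer electrons for the same nuclear charge means less shielding and a higher Z_eff on the remaining electrons.
A cation is smaller than its parent atom: Sn⁴⁺ < Sn.

Sn⁴⁺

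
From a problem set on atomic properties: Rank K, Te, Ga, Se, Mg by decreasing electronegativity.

Se > Te > Ga > Mg > K

Mg is in period 3, group 2; K is in period 4, group 1; Ga is in period 4, group 13; Se is in period 4, group 16; Te is in period 5, group 16.
EN rises left→right (higher Z_eff, smaller atoms) and falls top→bottom (larger, more shielded atoms).
Here both period and group differ, so the two effects have to be weighed against each other.
Mg > K: relative to K, both the across-period and down-group shifts push Mg's electronegativity up.
Ga > Mg: the two effects oppose for this pair; the across-period effect wins (1.81 vs 1.31).
Te > Ga: the two effects oppose for this pair; the across-period effect wins (2.10 vs 1.81).
Se > Te: they share group 16; the group trend gives Se the larger value.
Tabulated electronegativity (Pauling): Mg 1.31, K 0.82, Ga 1.81, Se 2.55, Te 2.10.
So from highest to lowest: Se > Te > Ga > Mg > K.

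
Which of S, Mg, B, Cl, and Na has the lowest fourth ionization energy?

After 3 electrons have been removed, what remains? S³⁺ still has 3 valence electrons; Mg³⁺ is already 1 electron into the core; B³⁺ is the bare [He] core; Cl³⁺ still has 4 valence electrons; Na³⁺ is already 2 electrons into the core.
Pulling an electron out of a noble-gas core costs far more than removing a remaining valence electron, so Na, Mg and B sit at the high end of IE_4.
Valence configurations: S³⁺ [Ne]3s²3p¹, Cl³⁺ [Ne]3s²3p².
Approximate IE_4 values (kJ/mol): S 4556, Mg 10543, B 25026, Cl 5159, Na 9543.
Hence IE_4: S < Cl < Na < Mg < B.

S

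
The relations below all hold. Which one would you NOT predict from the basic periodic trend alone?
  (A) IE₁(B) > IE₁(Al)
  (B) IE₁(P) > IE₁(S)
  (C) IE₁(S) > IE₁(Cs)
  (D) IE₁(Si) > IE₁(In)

(B)

The general trend: first ionization energy increases across a period and decreases down a group.
(A) B (period 2, group 13) vs Al (period 3, group 13): the stated order agrees with the simple trend.
(B) P (period 3, group 15) vs S (period 3, group 16): the stated order contradicts the simple trend.
(C) S (period 3, group 16) vs Cs (period 6, group 1): the stated order agrees with the simple trend.
(D) Si (period 3, group 14) vs In (period 5, group 13): the stated order agrees with the simple trend.
The exception is (B): S (3p⁴) ionizes more easily than half-filled P (3p³) because the paired 3p electron in S is pushed out by e⁻–e⁻ repulsion.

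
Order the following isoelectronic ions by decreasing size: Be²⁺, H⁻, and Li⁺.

All of these have 2 electrons, so size is governed by nuclear charge alone: the more protons, the stronger the pull on the same electron cloud, and the smaller the ion.
Nuclear charges: Be²⁺ (Z=4), Li⁺ (Z=3), H⁻ (Z=1).
Largest to smallest: H⁻ > Li⁺ > Be²⁺.

H⁻, Li⁺, Be²⁺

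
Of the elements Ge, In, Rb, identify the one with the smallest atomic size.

Ge

Moving right in a period, electrons are added to the same shell under a stronger nuclear pull, so atoms get smaller; moving down, a new shell is opened and atoms get larger.
These span different periods and groups, so the two trends combine.
In > Ge: both effects reinforce here, so In is clearly the larger of the two.
Rb > In: Rb lies to the left of In in period 5, so the across-period effect alone puts Rb larger.
Tabulated atomic radius (pm): Ge 121, Rb 210, In 142.
The smallest atomic size among these belongs to Ge.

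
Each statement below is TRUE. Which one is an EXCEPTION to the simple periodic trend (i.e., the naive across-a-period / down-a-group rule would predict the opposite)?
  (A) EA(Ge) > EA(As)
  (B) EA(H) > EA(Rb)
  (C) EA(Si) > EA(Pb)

(A)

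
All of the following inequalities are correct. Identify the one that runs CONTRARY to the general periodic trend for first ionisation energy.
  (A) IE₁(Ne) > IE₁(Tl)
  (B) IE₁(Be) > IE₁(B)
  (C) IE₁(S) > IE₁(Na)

(B)

The general trend: first ionisation energy increases across a period and decreases down a group.
(A) Ne (period 2, group 18) vs Tl (period 6, group 13): the stated order agrees with the simple trend.
(B) Be (period 2, group 2) vs B (period 2, group 13): the stated order contradicts the simple trend.
(C) S (period 3, group 16) vs Na (period 3, group 1): the stated order agrees with the simple trend.
The exception is (B): removing B's lone 2p electron is easier than breaking Be's filled 2s².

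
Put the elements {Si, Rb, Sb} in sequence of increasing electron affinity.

Atoms with high Z_eff and room in the valence shell (especially the halogens) have the most exothermic electron affinities.
Neither a single period nor a single group — weigh both effects.
Sb > Rb: Sb lies to the right of Rb in period 5, so the across-period effect alone puts Sb higher.
Si > Sb: period and group pull opposite ways; the down-group shift dominates (134 vs 103 kJ/mol).
For reference (kJ/mol): Si 134, Rb 47, Sb 103.
So from lowest to highest: Rb < Sb < Si.

Rb < Sb < Si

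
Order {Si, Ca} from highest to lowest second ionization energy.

Si > Ca

The second ionization energy removes an electron from the +1 ion. For each element: Si⁺ still has 3 valence electrons; Ca⁺ still has 1 valence electron.
All are still removing valence electrons, so compare the +1 ions as you would atoms: IE_2 generally rises across a period (higher Z_eff) and falls down a group (larger shell), subject to the usual subshell exceptions.
Valence configurations: Si⁺ [Ne]3s²3p¹, Ca⁺ [Ar]4s¹.
The numbers (kJ/mol): Si 1577, Ca 1145.
So the second ionization energies run Ca < Si.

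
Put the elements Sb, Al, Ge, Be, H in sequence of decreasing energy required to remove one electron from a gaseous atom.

H, Be, Sb, Ge, Al

H is in period 1, group 1; Be is in period 2, group 2; Al is in period 3, group 13; Ge is in period 4, group 14; Sb is in period 5, group 15.
IE₁ increases left→right with effective nuclear charge and decreases top→bottom as the valence shell moves farther out.
These sit on a diagonal, where the across-period and down-group effects partly cancel.
Ge > Al: period and group pull opposite ways; the across-period shift dominates (762 vs 578 kJ/mol).
Sb > Ge: period and group pull opposite ways; the across-period shift dominates (831 vs 762 kJ/mol).
Be > Sb: the two effects oppose for this pair; the down-group effect wins (900 vs 831 kJ/mol).
H > Be: the two effects oppose for this pair; the down-group effect wins (1312 vs 900 kJ/mol).
Tabulated first ionization energy (kJ/mol): H 1312, Be 900, Al 578, Ge 762, Sb 831.
So from highest to lowest: H > Be > Sb > Ge > Al.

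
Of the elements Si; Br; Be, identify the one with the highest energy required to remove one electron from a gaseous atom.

Br

Be is in period 2, group 2; Si is in period 3, group 14; Br is in period 4, group 17.
Across a period the outer electron is held more tightly (higher IE₁); down a group it sits in a higher shell, more shielded, and comes off more easily.
Here both period and group differ, so the two effects have to be weighed against each other.
Be > Si: the two effects oppose for this pair; the down-group effect wins (900 vs 786 kJ/mol).
Br > Be: the two effects oppose for this pair; the across-period effect wins (1140 vs 900 kJ/mol).
Approximate values (kJ/mol): Be 900, Si 786, Br 1140.
The highest energy required to remove one electron from a gaseous atom among these belongs to Br.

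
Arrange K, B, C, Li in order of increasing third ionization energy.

B < K < C < Li

After 2 electrons have been removed, what remains? K²⁺ is already 1 electron into the core; B²⁺ still has 1 valence electron; C²⁺ still has 2 valence electrons; Li²⁺ is already 1 electron into the core.
Usually core removal costs more than valence removal, but here the competition is close: a tightly held n=2 valence electron can cost more to remove than an n=3 core electron, so the actual values have to decide it.
Valence configurations: B²⁺ [He]2s¹, C²⁺ [He]2s².
Tabulated IE_3 (kJ/mol): K 4420, B 3660, C 4620, Li 11815.
So the third ionization energies run B < K < C < Li.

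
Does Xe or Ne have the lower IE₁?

Xe

Ne is in period 2, group 18; Xe is in period 5, group 18.
Removing the outermost electron gets harder across a period and easier down a group.
All are in group 18, so first ionization energy increases up the group.
So Xe has the lower IE₁ (Xe < Ne).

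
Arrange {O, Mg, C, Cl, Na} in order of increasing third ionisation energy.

Cl, C, O, Na, Mg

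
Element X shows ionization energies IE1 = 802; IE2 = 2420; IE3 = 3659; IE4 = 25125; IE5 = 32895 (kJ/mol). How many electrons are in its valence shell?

Look for the largest jump between consecutive ionization energies: IE4/IE3 ≈ 6.9, far larger than any earlier ratio.
That jump marks the point where a core electron is being removed. So the atom has 3 valence electrons.

3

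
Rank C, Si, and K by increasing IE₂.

Si < C < K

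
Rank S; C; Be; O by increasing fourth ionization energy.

IE_4 is the cost of taking one more electron from the +3 cation: S³⁺ still has 3 valence electrons; C³⁺ still has 1 valence electron; Be³⁺ is already 1 electron into the core; O³⁺ still has 3 valence electrons.
Core electrons are held far more tightly than valence electrons, so Be tops the IE_4 order.
Valence configurations: S³⁺ [Ne]3s²3p¹, C³⁺ [He]2s¹, O³⁺ [He]2s²2p¹.
The numbers (kJ/mol): S 4556, C 6223, Be 21007, O 7469.
Putting it together, IE_4: S < C < O < Be.

S < C < O < Be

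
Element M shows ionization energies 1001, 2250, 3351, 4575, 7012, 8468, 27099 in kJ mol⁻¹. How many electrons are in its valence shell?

6

Look for the largest jump between consecutive ionization energies: IE7/IE6 ≈ 3.2, far larger than any earlier ratio.
That jump marks the point where a core electron is being removed. So the atom has 6 valence electrons.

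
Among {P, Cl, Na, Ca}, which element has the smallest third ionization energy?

P

After 2 electrons have been removed, what remains? P²⁺ still has 3 valence electrons; Cl²⁺ still has 5 valence electrons; Na²⁺ is already 1 electron into the core; Ca²⁺ is the bare [Ar] core.
Breaking into a closed-shell core is much more expensive than removing a leftover valence electron — Ca and Na have the largest IE_3 here.
Valence configurations: P²⁺ [Ne]3s²3p¹, Cl²⁺ [Ne]3s²3p³.
The numbers (kJ/mol): P 2914, Cl 3822, Na 6910, Ca 4912.
Putting it together, IE_3: P < Cl < Ca < Na.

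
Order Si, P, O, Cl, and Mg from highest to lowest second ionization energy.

IE_2 is the cost of taking one more electron from the +1 cation: Si⁺ still has 3 valence electrons; P⁺ still has 4 valence electrons; O⁺ still has 5 valence electrons; Cl⁺ still has 6 valence electrons; Mg⁺ still has 1 valence electron.
All are still removing valence electrons, so compare the +1 ions as you would atoms: IE_2 generally rises across a period (higher Z_eff) and falls down a group (larger shell), subject to the usual subshell exceptions.
Valence configurations: Si⁺ [Ne]3s²3p¹, P⁺ [Ne]3s²3p², O⁺ [He]2s²2p³, Cl⁺ [Ne]3s²3p⁴, Mg⁺ [Ne]3s¹.
Approximate IE_2 values (kJ/mol): Si 1577, P 1907, O 3388, Cl 2298, Mg 1451.
Putting it together, IE_2: Mg < Si < P < Cl < O.

O > Cl > P > Si > Mg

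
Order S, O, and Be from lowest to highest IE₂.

Consider each +1 ion: S⁺ still has 5 valence electrons; O⁺ still has 5 valence electrons; Be⁺ still has 1 valence electron.
All are still removing valence electrons, so compare the +1 ions as you would atoms: IE_2 generally rises across a period (higher Z_eff) and falls down a group (larger shell), subject to the usual subshell exceptions.
Valence configurations: S⁺ [Ne]3s²3p³, O⁺ [He]2s²2p³, Be⁺ [He]2s¹.
The numbers (kJ/mol): S 2252, O 3388, Be 1757.
Overall IE_2 order: Be < S < O.

Be < S < O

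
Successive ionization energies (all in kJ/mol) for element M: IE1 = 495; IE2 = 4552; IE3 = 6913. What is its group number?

Group 1

Look for the largest jump between consecutive ionization energies: IE2/IE1 ≈ 9.2, far larger than any earlier ratio.
That jump marks the point where a core electron is being removed. So the atom has 1 valence electron.
A main-group element with 1 valence electron is in group 1.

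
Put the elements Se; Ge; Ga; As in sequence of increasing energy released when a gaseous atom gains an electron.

Ga is in period 4, group 13; Ge is in period 4, group 14; As is in period 4, group 15; Se is in period 4, group 16.
EA tends to increase across a period and decrease down a group, though the pattern is less regular than for IE or radius.
All lie in period 4; the across-period trend (electron affinity increases left to right) applies, with the exception below.
Note the exception: Ge has a higher electron affinity than As, contrary to the simple trend — adding an electron to As's half-filled 4p³ is unfavourable, so Ge (4p²) has the more exothermic EA.
Approximate values (kJ/mol): Ga 29, Ge 119, As 78, Se 195.
So from lowest to highest: Ga < As < Ge < Se.

Ga, As, Ge, Se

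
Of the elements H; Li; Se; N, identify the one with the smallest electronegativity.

Li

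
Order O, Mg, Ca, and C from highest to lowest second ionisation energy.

The second ionization energy removes an electron from the +1 ion. For each element: O⁺ still has 5 valence electrons; Mg⁺ still has 1 valence electron; Ca⁺ still has 1 valence electron; C⁺ still has 3 valence electrons.
All are still removing valence electrons, so compare the +1 ions as you would atoms: IE_2 generally rises across a period (higher Z_eff) and falls down a group (larger shell), subject to the usual subshell exceptions.
Valence configurations: O⁺ [He]2s²2p³, Mg⁺ [Ne]3s¹, Ca⁺ [Ar]4s¹, C⁺ [He]2s²2p¹.
The numbers (kJ/mol): O 3388, Mg 1451, Ca 1145, C 2353.
Putting it together, IE_2: Ca < Mg < C < O.

O > C > Mg > Ca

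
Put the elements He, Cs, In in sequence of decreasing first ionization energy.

He is in period 1, group 18; In is in period 5, group 13; Cs is in period 6, group 1.
Removing the outermost electron gets harder across a period and easier down a group.
Neither a single period nor a single group — weigh both effects.
In > Cs: both effects reinforce here, so In is clearly the higher of the two.
He > In: relative to In, both the across-period and down-group shifts push He's first ionization energy up.
For reference (kJ/mol): He 2372, In 558, Cs 376.
So from highest to lowest: He > In > Cs.

He > In > Cs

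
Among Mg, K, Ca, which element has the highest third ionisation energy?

Mg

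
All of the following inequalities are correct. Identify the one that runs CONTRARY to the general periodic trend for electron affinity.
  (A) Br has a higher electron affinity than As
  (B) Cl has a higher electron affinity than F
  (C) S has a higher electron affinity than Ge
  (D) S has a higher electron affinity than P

The general trend: electron affinity increases across a period and decreases down a group.
(A) Br (period 4, group 17) vs As (period 4, group 15): the stated order agrees with the simple trend.
(B) Cl (period 3, group 17) vs F (period 2, group 17): the stated order contradicts the simple trend.
(C) S (period 3, group 16) vs Ge (period 4, group 14): the stated order agrees with the simple trend.
(D) S (period 3, group 16) vs P (period 3, group 15): the stated order agrees with the simple trend.
The exception is (B): F's small 2p subshell makes the incoming electron feel strong e⁻–e⁻ repulsion, so Cl actually releases more energy on gaining an electron.

(B)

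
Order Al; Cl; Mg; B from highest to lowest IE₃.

Mg, Cl, B, Al

After 2 electrons have been removed, what remains? Al²⁺ still has 1 valence electron; Cl²⁺ still has 5 valence electrons; Mg²⁺ is the bare [Ne] core; B²⁺ still has 1 valence electron.
Pulling an electron out of a noble-gas core costs far more than removing a remaining valence electron, so Mg sits at the high end of IE_3.
Valence configurations: Al²⁺ [Ne]3s¹, Cl²⁺ [Ne]3s²3p³, B²⁺ [He]2s¹.
Approximate IE_3 values (kJ/mol): Al 2745, Cl 3822, Mg 7733, B 3660.
So the third ionization energies run Al < B < Cl < Mg.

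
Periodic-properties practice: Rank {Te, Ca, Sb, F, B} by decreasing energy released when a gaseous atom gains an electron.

F > Te > Sb > B > Ca

B is in period 2, group 13; F is in period 2, group 17; Ca is in period 4, group 2; Sb is in period 5, group 15; Te is in period 5, group 16.
Atoms with high Z_eff and room in the valence shell (especially the halogens) have the most exothermic electron affinities.
Here both period and group differ, so the two effects have to be weighed against each other.
B > Ca: relative to Ca, both the across-period and down-group shifts push B's electron affinity up.
Sb > B: period and group pull opposite ways; the across-period shift dominates (103 vs 27 kJ/mol).
Te > Sb: Te lies to the right of Sb in period 5, so the across-period effect alone puts Te higher.
F > Te: relative to Te, both the across-period and down-group shifts push F's electron affinity up.
Approximate values (kJ/mol): B 27, F 328, Ca 2, Sb 103, Te 190.
So from highest to lowest: F > Te > Sb > B > Ca.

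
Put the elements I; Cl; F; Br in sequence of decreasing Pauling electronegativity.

F > Cl > Br > I

Smaller atoms with higher effective nuclear charge are more electronegative.
All are in group 17, so electronegativity increases up the group.
So from highest to lowest: F > Cl > Br > I.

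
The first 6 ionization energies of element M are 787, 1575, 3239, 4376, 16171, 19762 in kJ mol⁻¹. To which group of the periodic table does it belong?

Group 14

Look for the largest jump between consecutive ionization energies: IE5/IE4 ≈ 3.7, far larger than any earlier ratio.
That jump marks the point where a core electron is being removed. So the atom has 4 valence electrons.
A main-group element with 4 valence electrons is in group 14.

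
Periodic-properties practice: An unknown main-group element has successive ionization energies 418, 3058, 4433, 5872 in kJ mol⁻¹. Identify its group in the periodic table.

Look for the largest jump between consecutive ionization energies: IE2/IE1 ≈ 7.3, far larger than any earlier ratio.
That jump marks the point where a core electron is being removed. So the atom has 1 valence electron.
A main-group element with 1 valence electron is in group 1.

Group 1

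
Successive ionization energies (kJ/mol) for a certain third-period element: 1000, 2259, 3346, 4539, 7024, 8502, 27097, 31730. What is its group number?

Group 16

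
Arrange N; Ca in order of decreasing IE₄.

Consider each +3 ion: N³⁺ still has 2 valence electrons; Ca³⁺ is already 1 electron into the core.
Usually core removal costs more than valence removal, but here the competition is close: a tightly held n=2 valence electron can cost more to remove than an n=3 core electron, so the actual values have to decide it.
Tabulated IE_4 (kJ/mol): N 7475, Ca 6491.
Hence IE_4: Ca < N.

N, Ca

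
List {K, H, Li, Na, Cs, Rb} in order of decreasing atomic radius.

Cs, Rb, K, Na, Li, H

Radius decreases left→right (rising Z_eff, same n) and increases top→bottom (higher n).
All are in group 1, so atomic radius increases down the group.
So from largest to smallest: Cs > Rb > K > Na > Li > H.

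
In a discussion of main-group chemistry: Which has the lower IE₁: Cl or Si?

Si

IE₁ increases left→right with effective nuclear charge and decreases top→bottom as the valence shell moves farther out.
All lie in period 3, so first ionization energy increases left to right.
So Si has the lower IE₁ (Si < Cl).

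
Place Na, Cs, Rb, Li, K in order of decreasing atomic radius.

Cs, Rb, K, Na, Li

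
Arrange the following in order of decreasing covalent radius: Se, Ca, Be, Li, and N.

Ca > Li > Se > Be > N

Radius decreases left→right (rising Z_eff, same n) and increases top→bottom (higher n).
Here both period and group differ, so the two effects have to be weighed against each other.
Be > N: Be lies to the left of N in period 2, so the across-period effect alone puts Be larger.
Se > Be: period and group pull opposite ways; the down-group shift dominates (116 vs 102 pm).
Li > Se: period and group pull opposite ways; the across-period shift dominates (133 vs 116 pm).
Ca > Li: the two effects oppose for this pair; the down-group effect wins (171 vs 133 pm).
Approximate values (pm): Li 133, Be 102, N 71, Ca 171, Se 116.
So from largest to smallest: Ca > Li > Se > Be > N.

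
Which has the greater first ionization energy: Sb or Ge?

Sb

Removing the outermost electron gets harder across a period and easier down a group.
A diagonal step moves right (one effect) and down (the opposite effect) at once.
Sb > Ge: period and group pull opposite ways; the across-period shift dominates (831 vs 762 kJ/mol).
Tabulated first ionization energy (kJ/mol): Ge 762, Sb 831.
So Sb has the greater first ionization energy (Sb > Ge).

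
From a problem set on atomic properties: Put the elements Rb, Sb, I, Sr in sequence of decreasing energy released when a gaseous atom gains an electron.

I > Sb > Rb > Sr

Adding an electron releases more energy for atoms nearer the top right (short of the noble gases).
All lie in period 5; the across-period trend (electron affinity increases left to right) applies, with the exception below.
Note the exception: Rb has a higher electron affinity than Sr, contrary to the simple trend — adding an electron to Sr (ns²) has to open a new, higher-energy np subshell, which is unfavourable.
Approximate values (kJ/mol): Rb 47, Sr 5, Sb 103, I 295.
So from highest to lowest: I > Sb > Rb > Sr.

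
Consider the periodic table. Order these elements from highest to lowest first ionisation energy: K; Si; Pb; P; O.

O is in period 2, group 16; Si is in period 3, group 14; P is in period 3, group 15; K is in period 4, group 1; Pb is in period 6, group 14.
IE₁ increases left→right with effective nuclear charge and decreases top→bottom as the valence shell moves farther out.
Here both period and group differ, so the two effects have to be weighed against each other.
Pb > K: period and group pull opposite ways; the across-period shift dominates (716 vs 419 kJ/mol).
Si > Pb: Si sits above Pb in group 14, so the down-group effect alone puts Si higher.
P > Si: both are in period 3; the period trend gives P the larger value.
O > P: relative to P, both the across-period and down-group shifts push O's first ionization energy up.
For reference (kJ/mol): O 1314, Si 786, P 1012, K 419, Pb 716.
So from highest to lowest: O > P > Si > Pb > K.

O > P > Si > Pb > K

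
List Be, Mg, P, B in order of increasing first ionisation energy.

Mg < B < Be < P

IE₁ increases left→right with effective nuclear charge and decreases top→bottom as the valence shell moves farther out.
Here both period and group differ, so the two effects have to be weighed against each other.
B > Mg: relative to Mg, both the across-period and down-group shifts push B's first ionization energy up.
Be > B: this pair runs against the simple trend — see the exception note.
P > Be: period and group pull opposite ways; the across-period shift dominates (1012 vs 900 kJ/mol).
Note the exception: Be has a higher first ionization energy than B, contrary to the simple trend — removing B's lone 2p electron is easier than breaking Be's filled 2s².
Tabulated first ionization energy (kJ/mol): Be 900, B 801, Mg 738, P 1012.
So from lowest to highest: Mg < B < Be < P.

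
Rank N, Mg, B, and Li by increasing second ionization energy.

After 1 electron has been removed, what remains? N⁺ still has 4 valence electrons; Mg⁺ still has 1 valence electron; B⁺ still has 2 valence electrons; Li⁺ is the bare [He] core.
Core electrons are held far more tightly than valence electrons, so Li tops the IE_2 order.
Valence configurations: N⁺ [He]2s²2p², Mg⁺ [Ne]3s¹, B⁺ [He]2s².
The numbers (kJ/mol): N 2856, Mg 1451, B 2427, Li 7298.
Overall IE_2 order: Mg < B < N < Li.

Mg, B, N, Li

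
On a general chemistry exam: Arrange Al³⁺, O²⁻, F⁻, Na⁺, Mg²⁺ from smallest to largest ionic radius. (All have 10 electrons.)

All of these have 10 electrons, so size is governed by nuclear charge alone: the more protons, the stronger the pull on the same electron cloud, and the smaller the ion.
Nuclear charges: Al³⁺ (Z=13), Mg²⁺ (Z=12), Na⁺ (Z=11), F⁻ (Z=9), O²⁻ (Z=8).
Smallest to largest: Al³⁺ < Mg²⁺ < Na⁺ < F⁻ < O²⁻.

Al³⁺ < Mg²⁺ < Na⁺ < F⁻ < O²⁻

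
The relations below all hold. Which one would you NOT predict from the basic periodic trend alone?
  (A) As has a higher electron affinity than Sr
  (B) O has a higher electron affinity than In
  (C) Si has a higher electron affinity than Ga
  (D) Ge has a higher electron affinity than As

The general trend: electron affinity increases across a period and decreases down a group.
(A) As (period 4, group 15) vs Sr (period 5, group 2): the stated order agrees with the simple trend.
(B) O (period 2, group 16) vs In (period 5, group 13): the stated order agrees with the simple trend.
(C) Si (period 3, group 14) vs Ga (period 4, group 13): the stated order agrees with the simple trend.
(D) Ge (period 4, group 14) vs As (period 4, group 15): the stated order contradicts the simple trend.
The exception is (D): adding an electron to As's half-filled 4p³ is unfavourable, so Ge (4p²) has the more exothermic EA.

(D)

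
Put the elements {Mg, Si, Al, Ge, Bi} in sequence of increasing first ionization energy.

Al, Bi, Mg, Ge, Si

Mg is in period 3, group 2; Al is in period 3, group 13; Si is in period 3, group 14; Ge is in period 4, group 14; Bi is in period 6, group 15.
Across a period the outer electron is held more tightly (higher IE₁); down a group it sits in a higher shell, more shielded, and comes off more easily.
Here both period and group differ, so the two effects have to be weighed against each other.
Bi > Al: period and group pull opposite ways; the across-period shift dominates (703 vs 578 kJ/mol).
Mg > Bi: period and group pull opposite ways; the down-group shift dominates (738 vs 703 kJ/mol).
Ge > Mg: the two effects oppose for this pair; the across-period effect wins (762 vs 738 kJ/mol).
Si > Ge: they share group 14; the group trend gives Si the larger value.
Note the exception: Mg has a higher first ionization energy than Al, contrary to the simple trend — Al's single 3p electron is easier to remove than one from Mg's filled 3s².
For reference (kJ/mol): Mg 738, Al 578, Si 786, Ge 762, Bi 703.
So from lowest to highest: Al < Bi < Mg < Ge < Si.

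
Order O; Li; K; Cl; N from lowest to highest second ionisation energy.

The second ionization energy removes an electron from the +1 ion. For each element: O⁺ still has 5 valence electrons; Li⁺ is the bare [He] core; K⁺ is the bare [Ar] core; Cl⁺ still has 6 valence electrons; N⁺ still has 4 valence electrons.
Usually core removal costs more than valence removal, but here the competition is close: a tightly held n=2 valence electron can cost more to remove than an n=3 core electron, so the actual values have to decide it.
Valence configurations: O⁺ [He]2s²2p³, Cl⁺ [Ne]3s²3p⁴, N⁺ [He]2s²2p².
Tabulated IE_2 (kJ/mol): O 3388, Li 7298, K 3052, Cl 2298, N 2856.
Hence IE_2: Cl < N < K < O < Li.

Cl, N, K, O, Li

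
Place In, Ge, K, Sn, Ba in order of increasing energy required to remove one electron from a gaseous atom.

K < Ba < In < Sn < Ge

K is in period 4, group 1; Ge is in period 4, group 14; In is in period 5, group 13; Sn is in period 5, group 14; Ba is in period 6, group 2.
Across a period the outer electron is held more tightly (higher IE₁); down a group it sits in a higher shell, more shielded, and comes off more easily.
These span different periods and groups, so the two trends combine.
Ba > K: period and group pull opposite ways; the across-period shift dominates (503 vs 419 kJ/mol).
In > Ba: relative to Ba, both the across-period and down-group shifts push In's first ionization energy up.
Sn > In: Sn lies to the right of In in period 5, so the across-period effect alone puts Sn higher.
Ge > Sn: they share group 14; the group trend gives Ge the larger value.
For reference (kJ/mol): K 419, Ge 762, In 558, Sn 709, Ba 503.
So from lowest to highest: K < Ba < In < Sn < Ge.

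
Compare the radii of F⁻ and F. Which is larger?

Forming F⁻ adds 1 electron to F. More electron–electron repulsion in the same shell, with unchanged nuclear charge, lets the cloud expand.
An anion is larger than its parent atom: F⁻ > F.

F⁻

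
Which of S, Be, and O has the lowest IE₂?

Be

IE_2 is the cost of taking one more electron from the +1 cation: S⁺ still has 5 valence electrons; Be⁺ still has 1 valence electron; O⁺ still has 5 valence electrons.
All are still removing valence electrons, so compare the +1 ions as you would atoms: IE_2 generally rises across a period (higher Z_eff) and falls down a group (larger shell), subject to the usual subshell exceptions.
Valence configurations: S⁺ [Ne]3s²3p³, Be⁺ [He]2s¹, O⁺ [He]2s²2p³.
The numbers (kJ/mol): S 2252, Be 1757, O 3388.
So the second ionization energies run Be < S < O.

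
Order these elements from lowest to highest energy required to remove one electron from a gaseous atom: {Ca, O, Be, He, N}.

Ca < Be < O < N < He

Removing the outermost electron gets harder across a period and easier down a group.
Neither a single period nor a single group — weigh both effects.
Be > Ca: Be sits above Ca in group 2, so the down-group effect alone puts Be higher.
O > Be: both are in period 2; the period trend gives O the larger value.
N > O: this pair runs against the simple trend — see the exception note.
He > N: relative to N, both the across-period and down-group shifts push He's first ionization energy up.
Note the exception: N has a higher first ionization energy than O, contrary to the simple trend — pairing an electron in O's 2p⁴ costs repulsion energy, so O ionizes more easily than half-filled N (2p³).
Approximate values (kJ/mol): He 2372, Be 900, N 1402, O 1314, Ca 590.
So from lowest to highest: Ca < Be < O < N < He.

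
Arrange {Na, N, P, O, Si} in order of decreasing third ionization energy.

Consider each +2 ion: Na²⁺ is already 1 electron into the core; N²⁺ still has 3 valence electrons; P²⁺ still has 3 valence electrons; O²⁺ still has 4 valence electrons; Si²⁺ still has 2 valence electrons.
Pulling an electron out of a noble-gas core costs far more than removing a remaining valence electron, so Na sits at the high end of IE_3.
Valence configurations: N²⁺ [He]2s²2p¹, P²⁺ [Ne]3s²3p¹, O²⁺ [He]2s²2p², Si²⁺ [Ne]3s².
P²⁺ loses a lone 3p electron whereas Si²⁺ must break into a filled 3s² pair, so IE_3(Si) > IE_3(P) even though P has the higher nuclear charge.
Approximate IE_3 values (kJ/mol): Na 6910, N 4578, P 2914, O 5300, Si 3232.
So the third ionization energies run P < Si < N < O < Na.

Na > O > N > Si > P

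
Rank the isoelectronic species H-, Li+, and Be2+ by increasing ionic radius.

Be2+ < Li+ < H-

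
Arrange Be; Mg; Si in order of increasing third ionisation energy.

IE_3 is the cost of taking one more electron from the +2 cation: Be²⁺ is the bare [He] core; Mg²⁺ is the bare [Ne] core; Si²⁺ still has 2 valence electrons.
Breaking into a closed-shell core is much more expensive than removing a leftover valence electron — Mg and Be have the largest IE_3 here.
The numbers (kJ/mol): Be 14849, Mg 7733, Si 3232.
Hence IE_3: Si < Mg < Be.

Si < Mg < Be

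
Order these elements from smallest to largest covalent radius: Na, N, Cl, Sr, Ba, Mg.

N, Cl, Mg, Na, Sr, Ba

N is in period 2, group 15; Na is in period 3, group 1; Mg is in period 3, group 2; Cl is in period 3, group 17; Sr is in period 5, group 2; Ba is in period 6, group 2.
Across a period the added protons contract the valence shell; down a group each new principal shell makes the atom larger.
Neither a single period nor a single group — weigh both effects.
Cl > N: the two effects oppose for this pair; the down-group effect wins (99 vs 71 pm).
Mg > Cl: both are in period 3; the period trend gives Mg the larger value.
Na > Mg: both are in period 3; the period trend gives Na the larger value.
Sr > Na: period and group pull opposite ways; the down-group shift dominates (185 vs 155 pm).
Ba > Sr: Ba sits below Sr in group 2, so the down-group effect alone puts Ba larger.
Tabulated atomic radius (pm): N 71, Na 155, Mg 139, Cl 99, Sr 185, Ba 196.
So from smallest to largest: N < Cl < Mg < Na < Sr < Ba.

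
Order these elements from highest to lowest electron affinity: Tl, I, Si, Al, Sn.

Al is in period 3, group 13; Si is in period 3, group 14; Sn is in period 5, group 14; I is in period 5, group 17; Tl is in period 6, group 13.
Electron affinity generally becomes more exothermic across a period toward the halogens and less exothermic down a group.
Here both period and group differ, so the two effects have to be weighed against each other.
Al > Tl: Al sits above Tl in group 13, so the down-group effect alone puts Al higher.
Sn > Al: the two effects oppose for this pair; the across-period effect wins (107 vs 42 kJ/mol).
Si > Sn: they share group 14; the group trend gives Si the larger value.
I > Si: period and group pull opposite ways; the across-period shift dominates (295 vs 134 kJ/mol).
Tabulated electron affinity (kJ/mol): Al 42, Si 134, Sn 107, I 295, Tl 19.
So from highest to lowest: I > Si > Sn > Al > Tl.

I > Si > Sn > Al > Tl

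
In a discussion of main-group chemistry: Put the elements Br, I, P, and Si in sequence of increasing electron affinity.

Si is in period 3, group 14; P is in period 3, group 15; Br is in period 4, group 17; I is in period 5, group 17.
Adding an electron releases more energy for atoms nearer the top right (short of the noble gases).
These span different periods and groups, so the two trends combine.
Si > P: this pair runs against the simple trend — see the exception note.
I > Si: the two effects oppose for this pair; the across-period effect wins (295 vs 134 kJ/mol).
Br > I: they share group 17; the group trend gives Br the larger value.
Note the exception: Si has a higher electron affinity than P, contrary to the simple trend — adding an electron to P's half-filled 3p³ is unfavourable, so Si (3p²) has the more exothermic EA.
For reference (kJ/mol): Si 134, P 72, Br 325, I 295.
So from lowest to highest: P < Si < I < Br.

P, Si, I, Br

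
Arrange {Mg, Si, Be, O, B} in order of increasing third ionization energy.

Si < B < O < Mg < Be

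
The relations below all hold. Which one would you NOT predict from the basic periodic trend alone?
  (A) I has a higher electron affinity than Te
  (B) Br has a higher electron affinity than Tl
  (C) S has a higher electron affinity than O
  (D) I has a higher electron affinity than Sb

The general trend: electron affinity increases across a period and decreases down a group.
(A) I (period 5, group 17) vs Te (period 5, group 16): the stated order agrees with the simple trend.
(B) Br (period 4, group 17) vs Tl (period 6, group 13): the stated order agrees with the simple trend.
(C) S (period 3, group 16) vs O (period 2, group 16): the stated order contradicts the simple trend.
(D) I (period 5, group 17) vs Sb (period 5, group 15): the stated order agrees with the simple trend.
The exception is (C): the compact 2p subshell of O repels the added electron more than S's larger 3p does.

(C)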